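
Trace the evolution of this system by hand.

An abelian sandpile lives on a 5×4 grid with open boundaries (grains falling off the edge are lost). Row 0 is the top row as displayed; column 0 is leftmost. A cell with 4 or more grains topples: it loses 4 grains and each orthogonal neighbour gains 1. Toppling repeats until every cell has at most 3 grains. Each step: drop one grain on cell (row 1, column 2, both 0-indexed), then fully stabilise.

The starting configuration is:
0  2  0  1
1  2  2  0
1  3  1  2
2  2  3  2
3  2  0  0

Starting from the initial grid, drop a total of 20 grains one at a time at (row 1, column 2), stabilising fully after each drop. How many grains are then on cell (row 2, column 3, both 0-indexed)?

0) 0  2  0  1
1  2  2  0
1  3  1  2
2  2  3  2
3  2  0  0
1) 0  2  0  1
1  2  3  0
1  3  1  2
2  2  3  2
3  2  0  0
2) 0  2  1  1
1  3  0  1
1  3  2  2
2  2  3  2
3  2  0  0
3) 0  2  1  1
1  3  1  1
1  3  2  2
2  2  3  2
3  2  0  0
4) 0  2  1  1
1  3  2  1
1  3  2  2
2  2  3  2
3  2  0  0
5) 0  2  1  1
1  3  3  1
1  3  2  2
2  2  3  2
3  2  0  0
6) 0  3  2  1
2  1  2  2
2  2  1  3
3  0  1  3
3  3  1  0
7) 0  3  2  1
2  1  3  2
2  2  1  3
3  0  1  3
3  3  1  0
8) 0  3  3  1
2  2  0  3
2  2  2  3
3  0  1  3
3  3  1  0
9) 0  3  3  1
2  2  1  3
2  2  2  3
3  0  1  3
3  3  1  0
10) 0  3  3  1
2  2  2  3
2  2  2  3
3  0  1  3
3  3  1  0
11) 0  3  3  1
2  2  3  3
2  2  2  3
3  0  1  3
3  3  1  0
12) 1  1  2  3
3  2  0  2
3  0  2  2
3  1  3  0
3  3  1  1
13) 1  1  2  3
3  2  1  2
3  0  2  2
3  1  3  0
3  3  1  1
14) 1  1  2  3
3  2  2  2
3  0  2  2
3  1  3  0
3  3  1  1
15) 1  1  2  3
3  2  3  2
3  0  2  2
3  1  3  0
3  3  1  1
16) 1  1  3  3
3  3  0  3
3  0  3  2
3  1  3  0
3  3  1  1
17) 1  1  3  3
3  3  1  3
3  0  3  2
3  1  3  0
3  3  1  1
18) 1  1  3  3
3  3  2  3
3  0  3  2
3  1  3  0
3  3  1  1
19) 1  1  3  3
3  3  3  3
3  0  3  2
3  1  3  0
3  3  1  1
20) 2  3  2  1
1  3  1  3
2  1  0  1
2  1  2  2
1  1  3  1

1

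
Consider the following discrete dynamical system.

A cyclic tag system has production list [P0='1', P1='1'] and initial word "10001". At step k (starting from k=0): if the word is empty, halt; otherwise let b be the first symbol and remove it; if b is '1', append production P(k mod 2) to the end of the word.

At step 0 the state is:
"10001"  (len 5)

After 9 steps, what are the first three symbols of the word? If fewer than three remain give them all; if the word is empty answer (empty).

11

0) "10001"  (len 5)
1) "00011"  (len 5)
2) "0011"  (len 4)
3) "011"  (len 3)
4) "11"  (len 2)
5) "11"  (len 2)
6) "11"  (len 2)
7) "11"  (len 2)
8) "11"  (len 2)
9) "11"  (len 2)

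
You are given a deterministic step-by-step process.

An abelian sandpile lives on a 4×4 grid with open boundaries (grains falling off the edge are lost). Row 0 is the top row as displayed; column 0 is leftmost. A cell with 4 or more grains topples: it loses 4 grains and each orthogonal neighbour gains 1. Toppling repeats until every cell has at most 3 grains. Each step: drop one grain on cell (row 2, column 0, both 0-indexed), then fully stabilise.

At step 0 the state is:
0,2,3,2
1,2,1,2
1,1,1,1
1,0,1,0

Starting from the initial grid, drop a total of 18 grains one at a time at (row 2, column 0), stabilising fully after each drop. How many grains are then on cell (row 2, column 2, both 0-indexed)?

2

t=0: 0,2,3,2
1,2,1,2
1,1,1,1
1,0,1,0
t=1: 0,2,3,2
1,2,1,2
2,1,1,1
1,0,1,0
t=2: 0,2,3,2
1,2,1,2
3,1,1,1
1,0,1,0
t=3: 0,2,3,2
2,2,1,2
0,2,1,1
2,0,1,0
t=4: 0,2,3,2
2,2,1,2
1,2,1,1
2,0,1,0
t=5: 0,2,3,2
2,2,1,2
2,2,1,1
2,0,1,0
t=6: 0,2,3,2
2,2,1,2
3,2,1,1
2,0,1,0
t=7: 0,2,3,2
3,2,1,2
0,3,1,1
3,0,1,0
t=8: 0,2,3,2
3,2,1,2
1,3,1,1
3,0,1,0
t=9: 0,2,3,2
3,2,1,2
2,3,1,1
3,0,1,0
t=10: 0,2,3,2
3,2,1,2
3,3,1,1
3,0,1,0
t=11: 1,3,3,2
1,0,2,2
3,1,2,1
0,2,1,0
t=12: 1,3,3,2
2,0,2,2
0,2,2,1
1,2,1,0
t=13: 1,3,3,2
2,0,2,2
1,2,2,1
1,2,1,0
t=14: 1,3,3,2
2,0,2,2
2,2,2,1
1,2,1,0
t=15: 1,3,3,2
2,0,2,2
3,2,2,1
1,2,1,0
t=16: 1,3,3,2
3,0,2,2
0,3,2,1
2,2,1,0
t=17: 1,3,3,2
3,0,2,2
1,3,2,1
2,2,1,0
t=18: 1,3,3,2
3,0,2,2
2,3,2,1
2,2,1,0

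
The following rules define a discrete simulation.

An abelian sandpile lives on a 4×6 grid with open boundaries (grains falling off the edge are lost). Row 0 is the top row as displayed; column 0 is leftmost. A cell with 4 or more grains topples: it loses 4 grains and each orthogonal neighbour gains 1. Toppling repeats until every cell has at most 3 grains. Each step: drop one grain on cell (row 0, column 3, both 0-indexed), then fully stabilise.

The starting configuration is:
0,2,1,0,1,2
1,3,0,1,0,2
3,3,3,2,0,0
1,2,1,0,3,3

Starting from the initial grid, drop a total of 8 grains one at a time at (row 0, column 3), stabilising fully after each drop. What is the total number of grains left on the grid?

0) 0,2,1,0,1,2
1,3,0,1,0,2
3,3,3,2,0,0
1,2,1,0,3,3
1) 0,2,1,1,1,2
1,3,0,1,0,2
3,3,3,2,0,0
1,2,1,0,3,3
2) 0,2,1,2,1,2
1,3,0,1,0,2
3,3,3,2,0,0
1,2,1,0,3,3
3) 0,2,1,3,1,2
1,3,0,1,0,2
3,3,3,2,0,0
1,2,1,0,3,3
4) 0,2,2,0,2,2
1,3,0,2,0,2
3,3,3,2,0,0
1,2,1,0,3,3
5) 0,2,2,1,2,2
1,3,0,2,0,2
3,3,3,2,0,0
1,2,1,0,3,3
6) 0,2,2,2,2,2
1,3,0,2,0,2
3,3,3,2,0,0
1,2,1,0,3,3
7) 0,2,2,3,2,2
1,3,0,2,0,2
3,3,3,2,0,0
1,2,1,0,3,3
8) 0,2,3,0,3,2
1,3,0,3,0,2
3,3,3,2,0,0
1,2,1,0,3,3

40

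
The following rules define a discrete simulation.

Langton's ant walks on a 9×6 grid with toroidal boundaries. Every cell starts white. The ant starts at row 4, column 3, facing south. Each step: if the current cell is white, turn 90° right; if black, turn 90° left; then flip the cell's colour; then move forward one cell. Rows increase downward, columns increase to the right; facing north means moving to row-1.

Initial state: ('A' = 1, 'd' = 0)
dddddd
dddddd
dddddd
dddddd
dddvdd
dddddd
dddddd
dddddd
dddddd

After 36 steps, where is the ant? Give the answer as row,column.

step 0: dddddd
dddddd
dddddd
dddddd
dddvdd
dddddd
dddddd
dddddd
dddddd
step 1: dddddd
dddddd
dddddd
dddddd
dd<Add
dddddd
dddddd
dddddd
dddddd
step 2: dddddd
dddddd
dddddd
dd^ddd
ddAAdd
dddddd
dddddd
dddddd
dddddd
step 3: dddddd
dddddd
dddddd
ddA>dd
ddAAdd
dddddd
dddddd
dddddd
dddddd
step 4: dddddd
dddddd
dddddd
ddAAdd
ddAvdd
dddddd
dddddd
dddddd
dddddd
step 5: dddddd
dddddd
dddddd
ddAAdd
ddAd>d
dddddd
dddddd
dddddd
dddddd
step 6: dddddd
dddddd
dddddd
ddAAdd
ddAdAd
ddddvd
dddddd
dddddd
dddddd
step 7: dddddd
dddddd
dddddd
ddAAdd
ddAdAd
ddd<Ad
dddddd
dddddd
dddddd
step 8: dddddd
dddddd
dddddd
ddAAdd
ddA^Ad
dddAAd
dddddd
dddddd
dddddd
step 9: dddddd
dddddd
dddddd
ddAAdd
ddAA>d
dddAAd
dddddd
dddddd
dddddd
step 10: dddddd
dddddd
dddddd
ddAA^d
ddAAdd
dddAAd
dddddd
dddddd
dddddd
step 11: dddddd
dddddd
dddddd
ddAAA>
ddAAdd
dddAAd
dddddd
dddddd
dddddd
step 12: dddddd
dddddd
dddddd
ddAAAA
ddAAdv
dddAAd
dddddd
dddddd
dddddd
step 13: dddddd
dddddd
dddddd
ddAAAA
ddAA<A
dddAAd
dddddd
dddddd
dddddd
step 14: dddddd
dddddd
dddddd
ddAA^A
ddAAAA
dddAAd
dddddd
dddddd
dddddd
step 15: dddddd
dddddd
dddddd
ddA<dA
ddAAAA
dddAAd
dddddd
dddddd
dddddd
step 16: dddddd
dddddd
dddddd
ddAddA
ddAvAA
dddAAd
dddddd
dddddd
dddddd
step 17: dddddd
dddddd
dddddd
ddAddA
ddAd>A
dddAAd
dddddd
dddddd
dddddd
step 18: dddddd
dddddd
dddddd
ddAd^A
ddAddA
dddAAd
dddddd
dddddd
dddddd
step 19: dddddd
dddddd
dddddd
ddAdA>
ddAddA
dddAAd
dddddd
dddddd
dddddd
step 20: dddddd
dddddd
ddddd^
ddAdAd
ddAddA
dddAAd
dddddd
dddddd
dddddd
step 21: dddddd
dddddd
>ddddA
ddAdAd
ddAddA
dddAAd
dddddd
dddddd
dddddd
step 22: dddddd
dddddd
AddddA
vdAdAd
ddAddA
dddAAd
dddddd
dddddd
dddddd
step 23: dddddd
dddddd
AddddA
AdAdA<
ddAddA
dddAAd
dddddd
dddddd
dddddd
step 24: dddddd
dddddd
Adddd^
AdAdAA
ddAddA
dddAAd
dddddd
dddddd
dddddd
step 25: dddddd
dddddd
Addd<d
AdAdAA
ddAddA
dddAAd
dddddd
dddddd
dddddd
step 26: dddddd
dddd^d
AdddAd
AdAdAA
ddAddA
dddAAd
dddddd
dddddd
dddddd
step 27: dddddd
ddddA>
AdddAd
AdAdAA
ddAddA
dddAAd
dddddd
dddddd
dddddd
step 28: dddddd
ddddAA
AdddAv
AdAdAA
ddAddA
dddAAd
dddddd
dddddd
dddddd
step 29: dddddd
ddddAA
Addd<A
AdAdAA
ddAddA
dddAAd
dddddd
dddddd
dddddd
step 30: dddddd
ddddAA
AddddA
AdAdvA
ddAddA
dddAAd
dddddd
dddddd
dddddd
step 31: dddddd
ddddAA
AddddA
AdAdd>
ddAddA
dddAAd
dddddd
dddddd
dddddd
step 32: dddddd
ddddAA
Adddd^
AdAddd
ddAddA
dddAAd
dddddd
dddddd
dddddd
step 33: dddddd
ddddAA
Addd<d
AdAddd
ddAddA
dddAAd
dddddd
dddddd
dddddd
step 34: dddddd
dddd^A
AdddAd
AdAddd
ddAddA
dddAAd
dddddd
dddddd
dddddd
step 35: dddddd
ddd<dA
AdddAd
AdAddd
ddAddA
dddAAd
dddddd
dddddd
dddddd
step 36: ddd^dd
dddAdA
AdddAd
AdAddd
ddAddA
dddAAd
dddddd
dddddd
dddddd

0,3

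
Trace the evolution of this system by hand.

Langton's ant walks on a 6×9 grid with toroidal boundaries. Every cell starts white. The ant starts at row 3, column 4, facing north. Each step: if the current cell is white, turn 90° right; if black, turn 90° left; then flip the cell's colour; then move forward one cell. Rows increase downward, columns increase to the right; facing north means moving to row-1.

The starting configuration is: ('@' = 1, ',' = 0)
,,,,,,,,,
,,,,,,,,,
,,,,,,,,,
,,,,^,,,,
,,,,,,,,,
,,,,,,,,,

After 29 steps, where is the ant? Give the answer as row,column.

k=0  ,,,,,,,,,
,,,,,,,,,
,,,,,,,,,
,,,,^,,,,
,,,,,,,,,
,,,,,,,,,
k=1  ,,,,,,,,,
,,,,,,,,,
,,,,,,,,,
,,,,@>,,,
,,,,,,,,,
,,,,,,,,,
k=2  ,,,,,,,,,
,,,,,,,,,
,,,,,,,,,
,,,,@@,,,
,,,,,v,,,
,,,,,,,,,
k=3  ,,,,,,,,,
,,,,,,,,,
,,,,,,,,,
,,,,@@,,,
,,,,<@,,,
,,,,,,,,,
k=4  ,,,,,,,,,
,,,,,,,,,
,,,,,,,,,
,,,,^@,,,
,,,,@@,,,
,,,,,,,,,
k=5  ,,,,,,,,,
,,,,,,,,,
,,,,,,,,,
,,,<,@,,,
,,,,@@,,,
,,,,,,,,,
k=6  ,,,,,,,,,
,,,,,,,,,
,,,^,,,,,
,,,@,@,,,
,,,,@@,,,
,,,,,,,,,
k=7  ,,,,,,,,,
,,,,,,,,,
,,,@>,,,,
,,,@,@,,,
,,,,@@,,,
,,,,,,,,,
k=8  ,,,,,,,,,
,,,,,,,,,
,,,@@,,,,
,,,@v@,,,
,,,,@@,,,
,,,,,,,,,
k=9  ,,,,,,,,,
,,,,,,,,,
,,,@@,,,,
,,,<@@,,,
,,,,@@,,,
,,,,,,,,,
k=10  ,,,,,,,,,
,,,,,,,,,
,,,@@,,,,
,,,,@@,,,
,,,v@@,,,
,,,,,,,,,
k=11  ,,,,,,,,,
,,,,,,,,,
,,,@@,,,,
,,,,@@,,,
,,<@@@,,,
,,,,,,,,,
k=12  ,,,,,,,,,
,,,,,,,,,
,,,@@,,,,
,,^,@@,,,
,,@@@@,,,
,,,,,,,,,
k=13  ,,,,,,,,,
,,,,,,,,,
,,,@@,,,,
,,@>@@,,,
,,@@@@,,,
,,,,,,,,,
k=14  ,,,,,,,,,
,,,,,,,,,
,,,@@,,,,
,,@@@@,,,
,,@v@@,,,
,,,,,,,,,
k=15  ,,,,,,,,,
,,,,,,,,,
,,,@@,,,,
,,@@@@,,,
,,@,>@,,,
,,,,,,,,,
k=16  ,,,,,,,,,
,,,,,,,,,
,,,@@,,,,
,,@@^@,,,
,,@,,@,,,
,,,,,,,,,
k=17  ,,,,,,,,,
,,,,,,,,,
,,,@@,,,,
,,@<,@,,,
,,@,,@,,,
,,,,,,,,,
k=18  ,,,,,,,,,
,,,,,,,,,
,,,@@,,,,
,,@,,@,,,
,,@v,@,,,
,,,,,,,,,
k=19  ,,,,,,,,,
,,,,,,,,,
,,,@@,,,,
,,@,,@,,,
,,<@,@,,,
,,,,,,,,,
k=20  ,,,,,,,,,
,,,,,,,,,
,,,@@,,,,
,,@,,@,,,
,,,@,@,,,
,,v,,,,,,
k=21  ,,,,,,,,,
,,,,,,,,,
,,,@@,,,,
,,@,,@,,,
,,,@,@,,,
,<@,,,,,,
k=22  ,,,,,,,,,
,,,,,,,,,
,,,@@,,,,
,,@,,@,,,
,^,@,@,,,
,@@,,,,,,
k=23  ,,,,,,,,,
,,,,,,,,,
,,,@@,,,,
,,@,,@,,,
,@>@,@,,,
,@@,,,,,,
k=24  ,,,,,,,,,
,,,,,,,,,
,,,@@,,,,
,,@,,@,,,
,@@@,@,,,
,@v,,,,,,
k=25  ,,,,,,,,,
,,,,,,,,,
,,,@@,,,,
,,@,,@,,,
,@@@,@,,,
,@,>,,,,,
k=26  ,,,v,,,,,
,,,,,,,,,
,,,@@,,,,
,,@,,@,,,
,@@@,@,,,
,@,@,,,,,
k=27  ,,<@,,,,,
,,,,,,,,,
,,,@@,,,,
,,@,,@,,,
,@@@,@,,,
,@,@,,,,,
k=28  ,,@@,,,,,
,,,,,,,,,
,,,@@,,,,
,,@,,@,,,
,@@@,@,,,
,@^@,,,,,
k=29  ,,@@,,,,,
,,,,,,,,,
,,,@@,,,,
,,@,,@,,,
,@@@,@,,,
,@@>,,,,,

5,3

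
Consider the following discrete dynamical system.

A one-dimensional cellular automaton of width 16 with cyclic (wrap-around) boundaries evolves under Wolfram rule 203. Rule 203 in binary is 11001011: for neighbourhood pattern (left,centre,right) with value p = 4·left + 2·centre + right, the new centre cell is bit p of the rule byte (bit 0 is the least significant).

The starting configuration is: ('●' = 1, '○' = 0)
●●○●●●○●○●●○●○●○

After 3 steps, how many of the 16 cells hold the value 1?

13

step 0: ●●○●●●○●○●●○●○●○
step 1: ●●○●●●○○○●●○○○○○
step 2: ●●○●●●○●●●●○●●●●
step 3: ●●○●●●○●●●●○●●●●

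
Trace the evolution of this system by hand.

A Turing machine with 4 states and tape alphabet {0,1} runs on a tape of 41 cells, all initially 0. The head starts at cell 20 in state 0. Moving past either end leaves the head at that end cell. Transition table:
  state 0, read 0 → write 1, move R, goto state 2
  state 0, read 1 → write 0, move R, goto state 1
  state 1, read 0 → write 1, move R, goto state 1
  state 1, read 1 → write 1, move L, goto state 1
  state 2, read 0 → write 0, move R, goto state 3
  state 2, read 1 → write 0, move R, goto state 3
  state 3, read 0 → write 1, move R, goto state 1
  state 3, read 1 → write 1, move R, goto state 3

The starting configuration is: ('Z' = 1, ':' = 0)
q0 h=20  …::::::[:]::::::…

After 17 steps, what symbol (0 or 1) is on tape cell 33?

t=0: q0 h=20  …::::::[:]::::::…
t=1: q2 h=21  …:::::Z[:]::::::…
t=2: q3 h=22  …::::Z:[:]::::::…
t=3: q1 h=23  …:::Z:Z[:]::::::…
t=4: q1 h=24  …::Z:ZZ[:]::::::…
t=5: q1 h=25  …:Z:ZZZ[:]::::::…
t=6: q1 h=26  …Z:ZZZZ[:]::::::…
t=7: q1 h=27  …:ZZZZZ[:]::::::…
t=8: q1 h=28  …ZZZZZZ[:]::::::…
t=9: q1 h=29  …ZZZZZZ[:]::::::…
t=10: q1 h=30  …ZZZZZZ[:]::::::…
t=11: q1 h=31  …ZZZZZZ[:]::::::…
t=12: q1 h=32  …ZZZZZZ[:]::::::…
t=13: q1 h=33  …ZZZZZZ[:]::::::…
t=14: q1 h=34  …ZZZZZZ[:]::::::|
t=15: q1 h=35  …ZZZZZZ[:]:::::|
t=16: q1 h=36  …ZZZZZZ[:]::::|
t=17: q1 h=37  …ZZZZZZ[:]:::|

1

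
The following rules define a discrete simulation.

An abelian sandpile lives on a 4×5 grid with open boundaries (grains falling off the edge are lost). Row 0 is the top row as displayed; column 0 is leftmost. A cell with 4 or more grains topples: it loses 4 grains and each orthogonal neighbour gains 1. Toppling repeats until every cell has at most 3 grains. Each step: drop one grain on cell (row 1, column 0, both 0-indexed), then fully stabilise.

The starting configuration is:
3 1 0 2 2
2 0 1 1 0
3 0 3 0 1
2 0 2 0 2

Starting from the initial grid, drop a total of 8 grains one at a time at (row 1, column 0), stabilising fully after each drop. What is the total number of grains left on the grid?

step 0: 3 1 0 2 2
2 0 1 1 0
3 0 3 0 1
2 0 2 0 2
step 1: 3 1 0 2 2
3 0 1 1 0
3 0 3 0 1
2 0 2 0 2
step 2: 0 2 0 2 2
2 1 1 1 0
0 1 3 0 1
3 0 2 0 2
step 3: 0 2 0 2 2
3 1 1 1 0
0 1 3 0 1
3 0 2 0 2
step 4: 1 2 0 2 2
0 2 1 1 0
1 1 3 0 1
3 0 2 0 2
step 5: 1 2 0 2 2
1 2 1 1 0
1 1 3 0 1
3 0 2 0 2
step 6: 1 2 0 2 2
2 2 1 1 0
1 1 3 0 1
3 0 2 0 2
step 7: 1 2 0 2 2
3 2 1 1 0
1 1 3 0 1
3 0 2 0 2
step 8: 2 2 0 2 2
0 3 1 1 0
2 1 3 0 1
3 0 2 0 2

27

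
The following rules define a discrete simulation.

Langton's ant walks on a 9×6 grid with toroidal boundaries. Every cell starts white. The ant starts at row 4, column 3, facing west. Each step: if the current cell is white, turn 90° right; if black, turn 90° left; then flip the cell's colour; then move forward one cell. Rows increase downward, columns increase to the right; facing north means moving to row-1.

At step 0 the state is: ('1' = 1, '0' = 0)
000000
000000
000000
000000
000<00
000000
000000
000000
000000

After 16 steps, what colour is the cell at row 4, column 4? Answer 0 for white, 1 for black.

0

k=0  000000
000000
000000
000000
000<00
000000
000000
000000
000000
k=1  000000
000000
000000
000^00
000100
000000
000000
000000
000000
k=2  000000
000000
000000
0001>0
000100
000000
000000
000000
000000
k=3  000000
000000
000000
000110
0001v0
000000
000000
000000
000000
k=4  000000
000000
000000
000110
000<10
000000
000000
000000
000000
k=5  000000
000000
000000
000110
000010
000v00
000000
000000
000000
k=6  000000
000000
000000
000110
000010
00<100
000000
000000
000000
k=7  000000
000000
000000
000110
00^010
001100
000000
000000
000000
k=8  000000
000000
000000
000110
001>10
001100
000000
000000
000000
k=9  000000
000000
000000
000110
001110
001v00
000000
000000
000000
k=10  000000
000000
000000
000110
001110
0010>0
000000
000000
000000
k=11  000000
000000
000000
000110
001110
001010
0000v0
000000
000000
k=12  000000
000000
000000
000110
001110
001010
000<10
000000
000000
k=13  000000
000000
000000
000110
001110
001^10
000110
000000
000000
k=14  000000
000000
000000
000110
001110
0011>0
000110
000000
000000
k=15  000000
000000
000000
000110
0011^0
001100
000110
000000
000000
k=16  000000
000000
000000
000110
001<00
001100
000110
000000
000000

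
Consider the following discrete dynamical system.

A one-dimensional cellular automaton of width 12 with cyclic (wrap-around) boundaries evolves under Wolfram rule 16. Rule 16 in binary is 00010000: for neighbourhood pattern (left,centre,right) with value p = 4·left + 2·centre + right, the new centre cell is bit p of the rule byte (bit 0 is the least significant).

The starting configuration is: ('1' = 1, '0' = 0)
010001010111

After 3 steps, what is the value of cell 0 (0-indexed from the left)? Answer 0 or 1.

0) 010001010111
1) 001000000000
2) 000100000000
3) 000010000000

0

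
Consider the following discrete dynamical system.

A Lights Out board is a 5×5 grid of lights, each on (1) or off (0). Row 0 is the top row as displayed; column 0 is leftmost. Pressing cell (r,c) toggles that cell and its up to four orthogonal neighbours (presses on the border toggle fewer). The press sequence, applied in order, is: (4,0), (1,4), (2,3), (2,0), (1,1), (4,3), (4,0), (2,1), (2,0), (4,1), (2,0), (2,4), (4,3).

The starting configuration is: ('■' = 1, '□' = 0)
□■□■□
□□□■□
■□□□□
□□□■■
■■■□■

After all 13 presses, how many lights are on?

gen 0: □■□■□
□□□■□
■□□□□
□□□■■
■■■□■
gen 1: □■□■□
□□□■□
■□□□□
■□□■■
□□■□■
gen 2: □■□■■
□□□□■
■□□□■
■□□■■
□□■□■
gen 3: □■□■■
□□□■■
■□■■□
■□□□■
□□■□■
gen 4: □■□■■
■□□■■
□■■■□
□□□□■
□□■□■
gen 5: □□□■■
□■■■■
□□■■□
□□□□■
□□■□■
gen 6: □□□■■
□■■■■
□□■■□
□□□■■
□□□■□
gen 7: □□□■■
□■■■■
□□■■□
■□□■■
■■□■□
gen 8: □□□■■
□□■■■
■■□■□
■■□■■
■■□■□
gen 9: □□□■■
■□■■■
□□□■□
□■□■■
■■□■□
gen 10: □□□■■
■□■■■
□□□■□
□□□■■
□□■■□
gen 11: □□□■■
□□■■■
■■□■□
■□□■■
□□■■□
gen 12: □□□■■
□□■■□
■■□□■
■□□■□
□□■■□
gen 13: □□□■■
□□■■□
■■□□■
■□□□□
□□□□■

9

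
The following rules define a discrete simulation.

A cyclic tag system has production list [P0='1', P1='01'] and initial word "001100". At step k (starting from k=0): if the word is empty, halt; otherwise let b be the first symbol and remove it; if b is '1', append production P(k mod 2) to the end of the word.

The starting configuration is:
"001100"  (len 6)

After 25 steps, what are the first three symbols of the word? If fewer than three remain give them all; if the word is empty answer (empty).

k=0  "001100"  (len 6)
k=1  "01100"  (len 5)
k=2  "1100"  (len 4)
k=3  "1001"  (len 4)
k=4  "00101"  (len 5)
k=5  "0101"  (len 4)
k=6  "101"  (len 3)
k=7  "011"  (len 3)
k=8  "11"  (len 2)
k=9  "11"  (len 2)
k=10  "101"  (len 3)
k=11  "011"  (len 3)
k=12  "11"  (len 2)
k=13  "11"  (len 2)
k=14  "101"  (len 3)
k=15  "011"  (len 3)
k=16  "11"  (len 2)
k=17  "11"  (len 2)
k=18  "101"  (len 3)
k=19  "011"  (len 3)
k=20  "11"  (len 2)
k=21  "11"  (len 2)
k=22  "101"  (len 3)
k=23  "011"  (len 3)
k=24  "11"  (len 2)
k=25  "11"  (len 2)

11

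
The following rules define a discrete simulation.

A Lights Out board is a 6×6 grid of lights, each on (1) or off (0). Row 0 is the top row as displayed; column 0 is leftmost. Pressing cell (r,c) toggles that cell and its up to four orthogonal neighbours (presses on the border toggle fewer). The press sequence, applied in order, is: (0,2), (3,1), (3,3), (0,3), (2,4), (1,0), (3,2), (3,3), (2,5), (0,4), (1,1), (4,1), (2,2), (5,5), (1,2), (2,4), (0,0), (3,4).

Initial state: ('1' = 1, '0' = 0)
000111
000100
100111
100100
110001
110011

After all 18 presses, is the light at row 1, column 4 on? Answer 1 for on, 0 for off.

1

0) 000111
000100
100111
100100
110001
110011
1) 011011
001100
100111
100100
110001
110011
2) 011011
001100
110111
011100
100001
110011
3) 011011
001100
110011
010010
100101
110011
4) 010101
001000
110011
010010
100101
110011
5) 010101
001010
110100
010000
100101
110011
6) 110101
111010
010100
010000
100101
110011
7) 110101
111010
011100
001100
101101
110011
8) 110101
111010
011000
000010
101001
110011
9) 110101
111011
011011
000011
101001
110011
10) 110010
111001
011011
000011
101001
110011
11) 100010
000001
001011
000011
101001
110011
12) 100010
000001
001011
010011
010001
100011
13) 100010
001001
010111
011011
010001
100011
14) 100010
001001
010111
011011
010000
100000
15) 101010
010101
011111
011011
010000
100000
16) 101010
010111
011000
011001
010000
100000
17) 011010
110111
011000
011001
010000
100000
18) 011010
110111
011010
011110
010010
100000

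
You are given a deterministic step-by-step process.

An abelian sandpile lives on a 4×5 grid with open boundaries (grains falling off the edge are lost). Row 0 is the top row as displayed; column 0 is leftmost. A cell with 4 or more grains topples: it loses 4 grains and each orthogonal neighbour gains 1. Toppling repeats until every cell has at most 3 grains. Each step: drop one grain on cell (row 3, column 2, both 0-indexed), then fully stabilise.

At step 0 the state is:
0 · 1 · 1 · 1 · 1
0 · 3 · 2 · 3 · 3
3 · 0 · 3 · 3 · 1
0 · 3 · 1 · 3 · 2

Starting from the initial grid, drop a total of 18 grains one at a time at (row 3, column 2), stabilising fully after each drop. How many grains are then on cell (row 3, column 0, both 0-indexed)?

[0] 0 · 1 · 1 · 1 · 1
0 · 3 · 2 · 3 · 3
3 · 0 · 3 · 3 · 1
0 · 3 · 1 · 3 · 2
[1] 0 · 1 · 1 · 1 · 1
0 · 3 · 2 · 3 · 3
3 · 0 · 3 · 3 · 1
0 · 3 · 2 · 3 · 2
[2] 0 · 1 · 1 · 1 · 1
0 · 3 · 2 · 3 · 3
3 · 0 · 3 · 3 · 1
0 · 3 · 3 · 3 · 2
[3] 0 · 2 · 2 · 2 · 2
1 · 0 · 1 · 2 · 0
3 · 3 · 2 · 2 · 3
1 · 0 · 3 · 1 · 3
[4] 0 · 2 · 2 · 2 · 2
1 · 0 · 1 · 2 · 0
3 · 3 · 3 · 2 · 3
1 · 1 · 0 · 2 · 3
[5] 0 · 2 · 2 · 2 · 2
1 · 0 · 1 · 2 · 0
3 · 3 · 3 · 2 · 3
1 · 1 · 1 · 2 · 3
[6] 0 · 2 · 2 · 2 · 2
1 · 0 · 1 · 2 · 0
3 · 3 · 3 · 2 · 3
1 · 1 · 2 · 2 · 3
[7] 0 · 2 · 2 · 2 · 2
1 · 0 · 1 · 2 · 0
3 · 3 · 3 · 2 · 3
1 · 1 · 3 · 2 · 3
[8] 0 · 2 · 2 · 2 · 2
2 · 1 · 2 · 2 · 0
0 · 1 · 1 · 3 · 3
2 · 3 · 1 · 3 · 3
[9] 0 · 2 · 2 · 2 · 2
2 · 1 · 2 · 2 · 0
0 · 1 · 1 · 3 · 3
2 · 3 · 2 · 3 · 3
[10] 0 · 2 · 2 · 2 · 2
2 · 1 · 2 · 2 · 0
0 · 1 · 1 · 3 · 3
2 · 3 · 3 · 3 · 3
[11] 0 · 2 · 2 · 2 · 2
2 · 1 · 2 · 3 · 1
0 · 2 · 3 · 1 · 1
3 · 0 · 2 · 2 · 1
[12] 0 · 2 · 2 · 2 · 2
2 · 1 · 2 · 3 · 1
0 · 2 · 3 · 1 · 1
3 · 0 · 3 · 2 · 1
[13] 0 · 2 · 2 · 2 · 2
2 · 1 · 3 · 3 · 1
0 · 3 · 0 · 2 · 1
3 · 1 · 1 · 3 · 1
[14] 0 · 2 · 2 · 2 · 2
2 · 1 · 3 · 3 · 1
0 · 3 · 0 · 2 · 1
3 · 1 · 2 · 3 · 1
[15] 0 · 2 · 2 · 2 · 2
2 · 1 · 3 · 3 · 1
0 · 3 · 0 · 2 · 1
3 · 1 · 3 · 3 · 1
[16] 0 · 2 · 2 · 2 · 2
2 · 1 · 3 · 3 · 1
0 · 3 · 1 · 3 · 1
3 · 2 · 1 · 0 · 2
[17] 0 · 2 · 2 · 2 · 2
2 · 1 · 3 · 3 · 1
0 · 3 · 1 · 3 · 1
3 · 2 · 2 · 0 · 2
[18] 0 · 2 · 2 · 2 · 2
2 · 1 · 3 · 3 · 1
0 · 3 · 1 · 3 · 1
3 · 2 · 3 · 0 · 2

3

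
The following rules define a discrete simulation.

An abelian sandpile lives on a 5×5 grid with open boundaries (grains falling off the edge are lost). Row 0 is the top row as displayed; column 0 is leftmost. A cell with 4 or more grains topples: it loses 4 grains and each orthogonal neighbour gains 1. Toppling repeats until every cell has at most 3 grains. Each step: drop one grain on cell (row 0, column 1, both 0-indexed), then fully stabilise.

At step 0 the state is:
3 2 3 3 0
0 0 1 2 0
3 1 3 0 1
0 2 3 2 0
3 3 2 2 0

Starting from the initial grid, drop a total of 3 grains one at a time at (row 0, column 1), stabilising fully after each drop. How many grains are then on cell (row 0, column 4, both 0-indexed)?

gen 0: 3 2 3 3 0
0 0 1 2 0
3 1 3 0 1
0 2 3 2 0
3 3 2 2 0
gen 1: 3 3 3 3 0
0 0 1 2 0
3 1 3 0 1
0 2 3 2 0
3 3 2 2 0
gen 2: 0 2 1 0 1
1 1 2 3 0
3 1 3 0 1
0 2 3 2 0
3 3 2 2 0
gen 3: 0 3 1 0 1
1 1 2 3 0
3 1 3 0 1
0 2 3 2 0
3 3 2 2 0

1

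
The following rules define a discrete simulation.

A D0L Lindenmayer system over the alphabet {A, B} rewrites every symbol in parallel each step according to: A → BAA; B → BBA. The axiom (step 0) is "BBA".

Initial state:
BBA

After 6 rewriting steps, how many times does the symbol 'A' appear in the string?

1093

gen 0: BBA
gen 1: BBABBABAA
gen 2: BBABBABAABBABBABAABBABAABAA
gen 3: BBABBABAABBABBABAABBABAABAABBABBABAABBABBABAABBABAABAABBABBABAABBABAABAABBABAABAA
gen 4: BBABBABAABBABBABAABBABAABAABBABBABAABBABBABAABBABAABAABBAB…ABAABBABBABAABBABAABAABBABAABAABBABBABAABBABAABAABBABAABAA  (len 243)
gen 5: BBABBABAABBABBABAABBABAABAABBABBABAABBABBABAABBABAABAABBAB…ABAABBABBABAABBABAABAABBABAABAABBABBABAABBABAABAABBABAABAA  (len 729)
gen 6: BBABBABAABBABBABAABBABAABAABBABBABAABBABBABAABBABAABAABBAB…ABAABBABBABAABBABAABAABBABAABAABBABBABAABBABAABAABBABAABAA  (len 2187)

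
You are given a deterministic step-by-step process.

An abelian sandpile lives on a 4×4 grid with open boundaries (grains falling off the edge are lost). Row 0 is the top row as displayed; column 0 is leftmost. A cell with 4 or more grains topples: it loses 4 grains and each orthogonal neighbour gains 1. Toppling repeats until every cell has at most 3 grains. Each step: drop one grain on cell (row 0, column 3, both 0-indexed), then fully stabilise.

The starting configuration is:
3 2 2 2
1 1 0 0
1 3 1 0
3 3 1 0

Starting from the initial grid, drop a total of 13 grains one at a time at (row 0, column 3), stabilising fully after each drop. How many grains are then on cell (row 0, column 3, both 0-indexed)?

k=0  3 2 2 2
1 1 0 0
1 3 1 0
3 3 1 0
k=1  3 2 2 3
1 1 0 0
1 3 1 0
3 3 1 0
k=2  3 2 3 0
1 1 0 1
1 3 1 0
3 3 1 0
k=3  3 2 3 1
1 1 0 1
1 3 1 0
3 3 1 0
k=4  3 2 3 2
1 1 0 1
1 3 1 0
3 3 1 0
k=5  3 2 3 3
1 1 0 1
1 3 1 0
3 3 1 0
k=6  3 3 0 1
1 1 1 2
1 3 1 0
3 3 1 0
k=7  3 3 0 2
1 1 1 2
1 3 1 0
3 3 1 0
k=8  3 3 0 3
1 1 1 2
1 3 1 0
3 3 1 0
k=9  3 3 1 0
1 1 1 3
1 3 1 0
3 3 1 0
k=10  3 3 1 1
1 1 1 3
1 3 1 0
3 3 1 0
k=11  3 3 1 2
1 1 1 3
1 3 1 0
3 3 1 0
k=12  3 3 1 3
1 1 1 3
1 3 1 0
3 3 1 0
k=13  3 3 2 1
1 1 2 0
1 3 1 1
3 3 1 0

1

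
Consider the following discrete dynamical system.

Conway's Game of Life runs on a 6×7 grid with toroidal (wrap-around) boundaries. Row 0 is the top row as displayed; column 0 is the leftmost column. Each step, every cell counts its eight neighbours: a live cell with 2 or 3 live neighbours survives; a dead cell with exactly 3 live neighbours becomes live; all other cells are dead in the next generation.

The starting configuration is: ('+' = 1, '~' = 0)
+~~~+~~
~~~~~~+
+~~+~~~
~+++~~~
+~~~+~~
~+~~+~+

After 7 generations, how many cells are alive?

7

t=0: +~~~+~~
~~~~~~+
+~~+~~~
~+++~~~
+~~~+~~
~+~~+~+
t=1: +~~~~~+
+~~~~~+
++~+~~~
+++++~~
+~~~++~
~+~++~+
t=2: ~+~~~~~
~~~~~~~
~~~++~~
~~~~~+~
~~~~~~~
~+~++~~
t=3: ~~+~~~~
~~~~~~~
~~~~+~~
~~~~+~~
~~~~+~~
~~+~~~~
t=4: ~~~~~~~
~~~~~~~
~~~~~~~
~~~+++~
~~~+~~~
~~~+~~~
t=5: ~~~~~~~
~~~~~~~
~~~~+~~
~~~++~~
~~++~~~
~~~~~~~
t=6: ~~~~~~~
~~~~~~~
~~~++~~
~~+~+~~
~~+++~~
~~~~~~~
t=7: ~~~~~~~
~~~~~~~
~~~++~~
~~+~~+~
~~+~+~~
~~~+~~~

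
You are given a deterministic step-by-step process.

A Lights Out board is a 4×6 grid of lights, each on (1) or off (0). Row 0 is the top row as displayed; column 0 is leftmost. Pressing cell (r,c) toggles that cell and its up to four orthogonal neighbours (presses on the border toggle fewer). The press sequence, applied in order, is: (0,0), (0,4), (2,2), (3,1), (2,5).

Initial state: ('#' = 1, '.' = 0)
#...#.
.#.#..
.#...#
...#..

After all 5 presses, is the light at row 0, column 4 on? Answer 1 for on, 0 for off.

0

gen 0: #...#.
.#.#..
.#...#
...#..
gen 1: .#..#.
##.#..
.#...#
...#..
gen 2: .#.#.#
##.##.
.#...#
...#..
gen 3: .#.#.#
#####.
..##.#
..##..
gen 4: .#.#.#
#####.
.###.#
##.#..
gen 5: .#.#.#
######
.####.
##.#.#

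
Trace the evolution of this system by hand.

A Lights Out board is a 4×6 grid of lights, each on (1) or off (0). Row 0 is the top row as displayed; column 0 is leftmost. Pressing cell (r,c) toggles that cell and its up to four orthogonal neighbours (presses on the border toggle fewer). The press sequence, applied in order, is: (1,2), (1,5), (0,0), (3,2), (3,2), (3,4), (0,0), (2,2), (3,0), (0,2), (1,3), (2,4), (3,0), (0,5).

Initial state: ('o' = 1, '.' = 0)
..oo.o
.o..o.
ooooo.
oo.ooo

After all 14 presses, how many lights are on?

k=0  ..oo.o
.o..o.
ooooo.
oo.ooo
k=1  ...o.o
..ooo.
oo.oo.
oo.ooo
k=2  ...o..
..oo.o
oo.ooo
oo.ooo
k=3  oo.o..
o.oo.o
oo.ooo
oo.ooo
k=4  oo.o..
o.oo.o
oooooo
o.o.oo
k=5  oo.o..
o.oo.o
oo.ooo
oo.ooo
k=6  oo.o..
o.oo.o
oo.o.o
oo....
k=7  ...o..
..oo.o
oo.o.o
oo....
k=8  ...o..
...o.o
o.o..o
ooo...
k=9  ...o..
...o.o
..o..o
..o...
k=10  .oo...
..oo.o
..o..o
..o...
k=11  .ooo..
....oo
..oo.o
..o...
k=12  .ooo..
.....o
..o.o.
..o.o.
k=13  .ooo..
.....o
o.o.o.
ooo.o.
k=14  .ooooo
......
o.o.o.
ooo.o.

12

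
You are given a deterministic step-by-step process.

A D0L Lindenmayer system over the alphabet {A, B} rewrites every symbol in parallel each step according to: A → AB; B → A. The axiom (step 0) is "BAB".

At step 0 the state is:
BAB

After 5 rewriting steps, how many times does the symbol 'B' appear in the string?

11

gen 0: BAB
gen 1: AABA
gen 2: ABABAAB
gen 3: ABAABAABABA
gen 4: ABAABABAABABAABAAB
gen 5: ABAABABAABAABABAABAABABAABABA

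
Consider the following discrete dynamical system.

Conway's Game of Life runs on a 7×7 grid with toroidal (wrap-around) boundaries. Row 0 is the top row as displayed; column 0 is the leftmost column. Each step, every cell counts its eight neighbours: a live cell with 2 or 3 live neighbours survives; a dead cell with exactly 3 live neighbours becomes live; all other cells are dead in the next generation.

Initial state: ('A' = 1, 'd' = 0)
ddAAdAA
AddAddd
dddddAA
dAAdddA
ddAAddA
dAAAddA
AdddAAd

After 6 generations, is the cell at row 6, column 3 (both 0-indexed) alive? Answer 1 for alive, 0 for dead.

1

[0] ddAAdAA
AddAddd
dddddAA
dAAdddA
ddAAddA
dAAAddA
AdddAAd
[1] AAAAdAd
AdAAddd
dAAddAA
dAAAddA
dddddAA
dAddddA
Adddddd
[2] AddAAdd
dddddAd
ddddAAA
dAdAAdd
dAdddAA
dddddAA
ddddddd
[3] ddddAdd
dddAddd
dddAddA
ddAAddd
ddAdddA
AddddAA
ddddAAA
[4] dddAAdd
dddAAdd
dddAAdd
ddAAddd
AAAAdAA
AdddAdd
AdddAdd
[5] dddddAd
ddAddAd
ddddddd
AddddAA
AddddAA
ddAdAdd
ddddAAd
[6] dddddAA
ddddddd
dddddAd
AddddAd
AAddAdd
dddAAdd
dddAAAd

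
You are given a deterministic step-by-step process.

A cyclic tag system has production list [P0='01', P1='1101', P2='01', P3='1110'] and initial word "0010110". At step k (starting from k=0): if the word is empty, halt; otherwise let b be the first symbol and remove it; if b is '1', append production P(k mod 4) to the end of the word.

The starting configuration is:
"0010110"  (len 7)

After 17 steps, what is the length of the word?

t=0: "0010110"  (len 7)
t=1: "010110"  (len 6)
t=2: "10110"  (len 5)
t=3: "011001"  (len 6)
t=4: "11001"  (len 5)
t=5: "100101"  (len 6)
t=6: "001011101"  (len 9)
t=7: "01011101"  (len 8)
t=8: "1011101"  (len 7)
t=9: "01110101"  (len 8)
t=10: "1110101"  (len 7)
t=11: "11010101"  (len 8)
t=12: "10101011110"  (len 11)
t=13: "010101111001"  (len 12)
t=14: "10101111001"  (len 11)
t=15: "010111100101"  (len 12)
t=16: "10111100101"  (len 11)
t=17: "011110010101"  (len 12)

12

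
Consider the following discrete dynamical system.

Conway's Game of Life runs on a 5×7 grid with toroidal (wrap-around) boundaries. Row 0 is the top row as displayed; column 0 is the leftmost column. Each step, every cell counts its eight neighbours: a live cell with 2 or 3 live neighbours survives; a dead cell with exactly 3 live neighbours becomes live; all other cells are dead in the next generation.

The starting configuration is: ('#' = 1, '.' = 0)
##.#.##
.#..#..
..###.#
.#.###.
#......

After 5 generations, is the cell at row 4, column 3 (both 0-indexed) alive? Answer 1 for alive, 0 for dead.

1

t=0: ##.#.##
.#..#..
..###.#
.#.###.
#......
t=1: .##.###
.#.....
##.....
##...##
...#...
t=2: ######.
.....##
..#....
.##...#
...#...
t=3: ####.#.
#....##
###..##
.###...
.....##
t=4: .##....
...#...
...###.
...##..
.....##
t=5: ..#....
...#...
..#..#.
...#..#
..####.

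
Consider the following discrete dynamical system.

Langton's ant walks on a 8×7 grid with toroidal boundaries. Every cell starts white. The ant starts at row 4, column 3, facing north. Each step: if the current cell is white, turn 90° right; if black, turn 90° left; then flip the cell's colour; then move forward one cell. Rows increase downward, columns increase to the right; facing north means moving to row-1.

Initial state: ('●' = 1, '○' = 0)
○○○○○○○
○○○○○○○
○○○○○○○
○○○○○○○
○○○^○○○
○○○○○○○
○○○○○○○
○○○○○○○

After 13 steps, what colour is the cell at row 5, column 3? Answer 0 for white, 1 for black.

1

0) ○○○○○○○
○○○○○○○
○○○○○○○
○○○○○○○
○○○^○○○
○○○○○○○
○○○○○○○
○○○○○○○
1) ○○○○○○○
○○○○○○○
○○○○○○○
○○○○○○○
○○○●>○○
○○○○○○○
○○○○○○○
○○○○○○○
2) ○○○○○○○
○○○○○○○
○○○○○○○
○○○○○○○
○○○●●○○
○○○○v○○
○○○○○○○
○○○○○○○
3) ○○○○○○○
○○○○○○○
○○○○○○○
○○○○○○○
○○○●●○○
○○○<●○○
○○○○○○○
○○○○○○○
4) ○○○○○○○
○○○○○○○
○○○○○○○
○○○○○○○
○○○^●○○
○○○●●○○
○○○○○○○
○○○○○○○
5) ○○○○○○○
○○○○○○○
○○○○○○○
○○○○○○○
○○<○●○○
○○○●●○○
○○○○○○○
○○○○○○○
6) ○○○○○○○
○○○○○○○
○○○○○○○
○○^○○○○
○○●○●○○
○○○●●○○
○○○○○○○
○○○○○○○
7) ○○○○○○○
○○○○○○○
○○○○○○○
○○●>○○○
○○●○●○○
○○○●●○○
○○○○○○○
○○○○○○○
8) ○○○○○○○
○○○○○○○
○○○○○○○
○○●●○○○
○○●v●○○
○○○●●○○
○○○○○○○
○○○○○○○
9) ○○○○○○○
○○○○○○○
○○○○○○○
○○●●○○○
○○<●●○○
○○○●●○○
○○○○○○○
○○○○○○○
10) ○○○○○○○
○○○○○○○
○○○○○○○
○○●●○○○
○○○●●○○
○○v●●○○
○○○○○○○
○○○○○○○
11) ○○○○○○○
○○○○○○○
○○○○○○○
○○●●○○○
○○○●●○○
○<●●●○○
○○○○○○○
○○○○○○○
12) ○○○○○○○
○○○○○○○
○○○○○○○
○○●●○○○
○^○●●○○
○●●●●○○
○○○○○○○
○○○○○○○
13) ○○○○○○○
○○○○○○○
○○○○○○○
○○●●○○○
○●>●●○○
○●●●●○○
○○○○○○○
○○○○○○○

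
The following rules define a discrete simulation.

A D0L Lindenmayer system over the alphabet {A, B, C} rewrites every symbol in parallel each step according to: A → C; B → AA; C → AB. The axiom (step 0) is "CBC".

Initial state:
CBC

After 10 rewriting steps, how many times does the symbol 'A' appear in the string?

0) CBC
1) ABAAAB
2) CAACCCAA
3) ABCCABABABCC
4) CAAABABCAACAACAAABAB
5) ABCCCAACAAABCCABCCABCCCAACAA
6) CAAABABABCCABCCCAAABABCAAABABCAAABABABCCABCC
7) ABCCCAACAACAAABABCAAABABABCCCAACAAABCCCAACAAABCCCAACAACAAABABCAAABAB
8) CAAABABABCCABCCABCCCAACAAABCCCAACAACAAABABABCCABCCCAAABABABCCABCCCAAABABABCCABCCABCCCAACAAABCCCAACAA
9) ABCCCAACAACAAABABCAAABABCAAABABABCCABCCCAAABABABCCABCCABCC…ABABABCCCAACAACAAABABCAAABABCAAABABABCCABCCCAAABABABCCABCC  (len 156)
10) CAAABABABCCABCCABCCCAACAAABCCCAACAAABCCCAACAACAAABABCAAABA…ABCCCAACAAABCCCAACAACAAABABCAAABABABCCCAACAACAAABABCAAABAB  (len 236)

116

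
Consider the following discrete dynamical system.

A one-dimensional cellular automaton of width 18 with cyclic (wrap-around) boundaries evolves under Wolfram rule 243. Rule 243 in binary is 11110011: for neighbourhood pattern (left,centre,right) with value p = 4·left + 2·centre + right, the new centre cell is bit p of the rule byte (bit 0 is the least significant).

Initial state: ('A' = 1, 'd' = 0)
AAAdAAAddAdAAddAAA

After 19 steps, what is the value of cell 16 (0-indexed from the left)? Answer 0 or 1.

t=0: AAAdAAAddAdAAddAAA
t=1: AAAAdAAAAdAdAAAdAA
t=2: AAAAAdAAAAdAdAAAdA
t=3: AAAAAAdAAAAdAdAAAd
t=4: dAAAAAAdAAAAdAdAAA
t=5: AdAAAAAAdAAAAdAdAA
t=6: AAdAAAAAAdAAAAdAdA
t=7: AAAdAAAAAAdAAAAdAd
t=8: dAAAdAAAAAAdAAAAdA
t=9: AdAAAdAAAAAAdAAAAd
t=10: dAdAAAdAAAAAAdAAAA
t=11: AdAdAAAdAAAAAAdAAA
t=12: AAdAdAAAdAAAAAAdAA
t=13: AAAdAdAAAdAAAAAAdA
t=14: AAAAdAdAAAdAAAAAAd
t=15: dAAAAdAdAAAdAAAAAA
t=16: AdAAAAdAdAAAdAAAAA
t=17: AAdAAAAdAdAAAdAAAA
t=18: AAAdAAAAdAdAAAdAAA
t=19: AAAAdAAAAdAdAAAdAA

1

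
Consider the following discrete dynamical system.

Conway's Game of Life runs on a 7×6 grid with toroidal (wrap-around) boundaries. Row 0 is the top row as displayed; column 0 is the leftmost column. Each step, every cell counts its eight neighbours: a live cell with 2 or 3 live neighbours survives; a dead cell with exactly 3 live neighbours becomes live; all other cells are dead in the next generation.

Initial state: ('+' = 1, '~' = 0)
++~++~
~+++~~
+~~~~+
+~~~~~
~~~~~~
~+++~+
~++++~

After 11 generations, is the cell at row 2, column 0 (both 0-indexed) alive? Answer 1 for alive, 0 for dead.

gen 0: ++~++~
~+++~~
+~~~~+
+~~~~~
~~~~~~
~+++~+
~++++~
gen 1: +~~~~+
~~~+~~
+~+~~+
+~~~~+
+++~~~
++~~~~
~~~~~~
gen 2: ~~~~~~
~+~~+~
++~~++
~~+~~~
~~+~~~
+~+~~~
~+~~~+
gen 3: +~~~~~
~+~~+~
++++++
+~++~+
~~++~~
+~+~~~
++~~~~
gen 4: +~~~~+
~~~~+~
~~~~~~
~~~~~~
+~~~++
+~++~~
+~~~~+
gen 5: +~~~+~
~~~~~+
~~~~~~
~~~~~+
++~+++
~~~+~~
~~~~+~
gen 6: ~~~~+~
~~~~~+
~~~~~~
~~~~~+
+~++~+
+~++~~
~~~+++
gen 7: ~~~+~~
~~~~~~
~~~~~~
+~~~++
+~++~+
+~~~~~
~~+~~+
gen 8: ~~~~~~
~~~~~~
~~~~~+
++~++~
~~~+~~
+~+++~
~~~~~~
gen 9: ~~~~~~
~~~~~~
+~~~++
+~++++
+~~~~~
~~+++~
~~~+~~
gen 10: ~~~~~~
~~~~~+
++~~~~
~~~+~~
+~~~~~
~~+++~
~~+++~
gen 11: ~~~++~
+~~~~~
+~~~~~
++~~~~
~~+~+~
~++~++
~~+~+~

1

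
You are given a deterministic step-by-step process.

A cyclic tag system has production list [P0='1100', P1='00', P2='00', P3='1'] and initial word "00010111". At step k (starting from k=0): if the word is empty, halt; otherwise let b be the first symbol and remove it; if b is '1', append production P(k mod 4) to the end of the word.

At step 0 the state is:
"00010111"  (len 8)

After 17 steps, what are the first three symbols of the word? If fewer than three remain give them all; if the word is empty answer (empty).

0) "00010111"  (len 8)
1) "0010111"  (len 7)
2) "010111"  (len 6)
3) "10111"  (len 5)
4) "01111"  (len 5)
5) "1111"  (len 4)
6) "11100"  (len 5)
7) "110000"  (len 6)
8) "100001"  (len 6)
9) "000011100"  (len 9)
10) "00011100"  (len 8)
11) "0011100"  (len 7)
12) "011100"  (len 6)
13) "11100"  (len 5)
14) "110000"  (len 6)
15) "1000000"  (len 7)
16) "0000001"  (len 7)
17) "000001"  (len 6)

000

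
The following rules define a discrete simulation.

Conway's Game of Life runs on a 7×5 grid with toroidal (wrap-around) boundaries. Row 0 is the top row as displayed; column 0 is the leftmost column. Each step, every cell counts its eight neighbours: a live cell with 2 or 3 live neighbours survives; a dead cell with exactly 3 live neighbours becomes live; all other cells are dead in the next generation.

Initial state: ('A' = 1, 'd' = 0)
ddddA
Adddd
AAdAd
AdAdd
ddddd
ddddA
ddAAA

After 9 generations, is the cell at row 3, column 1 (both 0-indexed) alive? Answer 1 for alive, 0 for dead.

[0] ddddA
Adddd
AAdAd
AdAdd
ddddd
ddddA
ddAAA
[1] AdddA
AAddd
AdAdd
AdAdA
ddddd
ddddA
AdddA
[2] ddddd
ddddd
ddAAd
AddAA
AddAA
AdddA
dddAd
[3] ddddd
ddddd
ddAAd
AAddd
dAddd
Adddd
ddddA
[4] ddddd
ddddd
dAAdd
AAddd
dAddd
Adddd
ddddd
[5] ddddd
ddddd
AAAdd
Adddd
dAddd
ddddd
ddddd
[6] ddddd
dAddd
AAddd
AdAdd
ddddd
ddddd
ddddd
[7] ddddd
AAddd
AdAdd
Adddd
ddddd
ddddd
ddddd
[8] ddddd
AAddd
AdddA
dAddd
ddddd
ddddd
ddddd
[9] ddddd
AAddA
ddddA
Adddd
ddddd
ddddd
ddddd

0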